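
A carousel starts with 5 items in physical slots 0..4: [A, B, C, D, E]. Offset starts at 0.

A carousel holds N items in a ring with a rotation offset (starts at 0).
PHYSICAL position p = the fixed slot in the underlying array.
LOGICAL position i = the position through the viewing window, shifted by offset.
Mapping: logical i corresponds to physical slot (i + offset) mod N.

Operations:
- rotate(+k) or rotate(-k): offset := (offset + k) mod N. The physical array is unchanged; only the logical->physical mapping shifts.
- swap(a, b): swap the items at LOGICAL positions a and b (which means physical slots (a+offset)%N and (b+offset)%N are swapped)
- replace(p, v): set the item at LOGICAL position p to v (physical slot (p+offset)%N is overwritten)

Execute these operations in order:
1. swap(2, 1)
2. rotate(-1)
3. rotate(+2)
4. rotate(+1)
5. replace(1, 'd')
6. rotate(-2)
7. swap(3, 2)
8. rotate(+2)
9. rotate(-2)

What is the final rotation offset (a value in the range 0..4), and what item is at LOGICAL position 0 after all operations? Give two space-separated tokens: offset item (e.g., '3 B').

Answer: 0 A

Derivation:
After op 1 (swap(2, 1)): offset=0, physical=[A,C,B,D,E], logical=[A,C,B,D,E]
After op 2 (rotate(-1)): offset=4, physical=[A,C,B,D,E], logical=[E,A,C,B,D]
After op 3 (rotate(+2)): offset=1, physical=[A,C,B,D,E], logical=[C,B,D,E,A]
After op 4 (rotate(+1)): offset=2, physical=[A,C,B,D,E], logical=[B,D,E,A,C]
After op 5 (replace(1, 'd')): offset=2, physical=[A,C,B,d,E], logical=[B,d,E,A,C]
After op 6 (rotate(-2)): offset=0, physical=[A,C,B,d,E], logical=[A,C,B,d,E]
After op 7 (swap(3, 2)): offset=0, physical=[A,C,d,B,E], logical=[A,C,d,B,E]
After op 8 (rotate(+2)): offset=2, physical=[A,C,d,B,E], logical=[d,B,E,A,C]
After op 9 (rotate(-2)): offset=0, physical=[A,C,d,B,E], logical=[A,C,d,B,E]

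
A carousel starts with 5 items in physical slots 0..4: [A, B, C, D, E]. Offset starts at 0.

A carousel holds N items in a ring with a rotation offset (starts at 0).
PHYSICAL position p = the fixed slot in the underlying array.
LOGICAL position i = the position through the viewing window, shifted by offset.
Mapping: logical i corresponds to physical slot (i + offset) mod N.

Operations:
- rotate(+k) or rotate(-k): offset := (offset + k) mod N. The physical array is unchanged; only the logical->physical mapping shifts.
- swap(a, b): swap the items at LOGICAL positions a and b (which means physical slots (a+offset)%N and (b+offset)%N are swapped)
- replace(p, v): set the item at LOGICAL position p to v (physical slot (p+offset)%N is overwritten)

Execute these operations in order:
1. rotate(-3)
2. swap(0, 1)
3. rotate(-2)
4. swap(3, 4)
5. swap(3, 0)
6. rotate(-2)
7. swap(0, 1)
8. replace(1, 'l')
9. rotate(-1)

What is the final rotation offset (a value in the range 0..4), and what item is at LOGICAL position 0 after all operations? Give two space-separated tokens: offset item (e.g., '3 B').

After op 1 (rotate(-3)): offset=2, physical=[A,B,C,D,E], logical=[C,D,E,A,B]
After op 2 (swap(0, 1)): offset=2, physical=[A,B,D,C,E], logical=[D,C,E,A,B]
After op 3 (rotate(-2)): offset=0, physical=[A,B,D,C,E], logical=[A,B,D,C,E]
After op 4 (swap(3, 4)): offset=0, physical=[A,B,D,E,C], logical=[A,B,D,E,C]
After op 5 (swap(3, 0)): offset=0, physical=[E,B,D,A,C], logical=[E,B,D,A,C]
After op 6 (rotate(-2)): offset=3, physical=[E,B,D,A,C], logical=[A,C,E,B,D]
After op 7 (swap(0, 1)): offset=3, physical=[E,B,D,C,A], logical=[C,A,E,B,D]
After op 8 (replace(1, 'l')): offset=3, physical=[E,B,D,C,l], logical=[C,l,E,B,D]
After op 9 (rotate(-1)): offset=2, physical=[E,B,D,C,l], logical=[D,C,l,E,B]

Answer: 2 D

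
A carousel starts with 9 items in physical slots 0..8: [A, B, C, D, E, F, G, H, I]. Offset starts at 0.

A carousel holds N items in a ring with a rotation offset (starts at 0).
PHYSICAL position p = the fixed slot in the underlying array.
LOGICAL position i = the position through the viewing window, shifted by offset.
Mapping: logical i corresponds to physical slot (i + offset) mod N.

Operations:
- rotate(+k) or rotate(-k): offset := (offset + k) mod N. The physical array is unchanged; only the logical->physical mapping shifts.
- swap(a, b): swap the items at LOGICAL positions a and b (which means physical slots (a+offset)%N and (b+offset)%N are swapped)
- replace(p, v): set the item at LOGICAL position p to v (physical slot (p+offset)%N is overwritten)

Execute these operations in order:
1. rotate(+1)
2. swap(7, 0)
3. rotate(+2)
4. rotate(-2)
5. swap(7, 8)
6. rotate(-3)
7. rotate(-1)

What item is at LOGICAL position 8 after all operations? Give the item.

Answer: F

Derivation:
After op 1 (rotate(+1)): offset=1, physical=[A,B,C,D,E,F,G,H,I], logical=[B,C,D,E,F,G,H,I,A]
After op 2 (swap(7, 0)): offset=1, physical=[A,I,C,D,E,F,G,H,B], logical=[I,C,D,E,F,G,H,B,A]
After op 3 (rotate(+2)): offset=3, physical=[A,I,C,D,E,F,G,H,B], logical=[D,E,F,G,H,B,A,I,C]
After op 4 (rotate(-2)): offset=1, physical=[A,I,C,D,E,F,G,H,B], logical=[I,C,D,E,F,G,H,B,A]
After op 5 (swap(7, 8)): offset=1, physical=[B,I,C,D,E,F,G,H,A], logical=[I,C,D,E,F,G,H,A,B]
After op 6 (rotate(-3)): offset=7, physical=[B,I,C,D,E,F,G,H,A], logical=[H,A,B,I,C,D,E,F,G]
After op 7 (rotate(-1)): offset=6, physical=[B,I,C,D,E,F,G,H,A], logical=[G,H,A,B,I,C,D,E,F]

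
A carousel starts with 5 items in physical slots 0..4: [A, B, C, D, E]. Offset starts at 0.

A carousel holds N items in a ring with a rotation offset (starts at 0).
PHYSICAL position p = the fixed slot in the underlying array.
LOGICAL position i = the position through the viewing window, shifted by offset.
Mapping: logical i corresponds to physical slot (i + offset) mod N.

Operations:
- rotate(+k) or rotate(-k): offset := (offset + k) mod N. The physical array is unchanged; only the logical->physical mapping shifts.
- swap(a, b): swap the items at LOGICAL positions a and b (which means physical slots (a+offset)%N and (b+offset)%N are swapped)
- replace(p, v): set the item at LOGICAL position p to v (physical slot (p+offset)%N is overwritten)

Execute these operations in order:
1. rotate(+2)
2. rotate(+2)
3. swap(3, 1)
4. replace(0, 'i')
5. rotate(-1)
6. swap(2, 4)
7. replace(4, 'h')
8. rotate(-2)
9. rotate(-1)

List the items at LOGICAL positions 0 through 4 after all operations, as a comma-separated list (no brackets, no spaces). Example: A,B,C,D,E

Answer: A,B,h,D,i

Derivation:
After op 1 (rotate(+2)): offset=2, physical=[A,B,C,D,E], logical=[C,D,E,A,B]
After op 2 (rotate(+2)): offset=4, physical=[A,B,C,D,E], logical=[E,A,B,C,D]
After op 3 (swap(3, 1)): offset=4, physical=[C,B,A,D,E], logical=[E,C,B,A,D]
After op 4 (replace(0, 'i')): offset=4, physical=[C,B,A,D,i], logical=[i,C,B,A,D]
After op 5 (rotate(-1)): offset=3, physical=[C,B,A,D,i], logical=[D,i,C,B,A]
After op 6 (swap(2, 4)): offset=3, physical=[A,B,C,D,i], logical=[D,i,A,B,C]
After op 7 (replace(4, 'h')): offset=3, physical=[A,B,h,D,i], logical=[D,i,A,B,h]
After op 8 (rotate(-2)): offset=1, physical=[A,B,h,D,i], logical=[B,h,D,i,A]
After op 9 (rotate(-1)): offset=0, physical=[A,B,h,D,i], logical=[A,B,h,D,i]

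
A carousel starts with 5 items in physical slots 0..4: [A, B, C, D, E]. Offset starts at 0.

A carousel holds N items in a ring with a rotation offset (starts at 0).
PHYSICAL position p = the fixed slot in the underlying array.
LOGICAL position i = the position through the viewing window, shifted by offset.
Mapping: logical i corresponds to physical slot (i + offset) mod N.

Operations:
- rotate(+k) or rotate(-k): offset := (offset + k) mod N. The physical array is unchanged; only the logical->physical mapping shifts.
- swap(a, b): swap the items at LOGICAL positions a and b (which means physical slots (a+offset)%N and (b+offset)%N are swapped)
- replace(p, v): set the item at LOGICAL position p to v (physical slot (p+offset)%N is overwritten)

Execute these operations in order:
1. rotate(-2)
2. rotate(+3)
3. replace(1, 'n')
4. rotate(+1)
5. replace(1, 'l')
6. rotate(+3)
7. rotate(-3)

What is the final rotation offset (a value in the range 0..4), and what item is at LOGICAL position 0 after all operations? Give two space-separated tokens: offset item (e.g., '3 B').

Answer: 2 n

Derivation:
After op 1 (rotate(-2)): offset=3, physical=[A,B,C,D,E], logical=[D,E,A,B,C]
After op 2 (rotate(+3)): offset=1, physical=[A,B,C,D,E], logical=[B,C,D,E,A]
After op 3 (replace(1, 'n')): offset=1, physical=[A,B,n,D,E], logical=[B,n,D,E,A]
After op 4 (rotate(+1)): offset=2, physical=[A,B,n,D,E], logical=[n,D,E,A,B]
After op 5 (replace(1, 'l')): offset=2, physical=[A,B,n,l,E], logical=[n,l,E,A,B]
After op 6 (rotate(+3)): offset=0, physical=[A,B,n,l,E], logical=[A,B,n,l,E]
After op 7 (rotate(-3)): offset=2, physical=[A,B,n,l,E], logical=[n,l,E,A,B]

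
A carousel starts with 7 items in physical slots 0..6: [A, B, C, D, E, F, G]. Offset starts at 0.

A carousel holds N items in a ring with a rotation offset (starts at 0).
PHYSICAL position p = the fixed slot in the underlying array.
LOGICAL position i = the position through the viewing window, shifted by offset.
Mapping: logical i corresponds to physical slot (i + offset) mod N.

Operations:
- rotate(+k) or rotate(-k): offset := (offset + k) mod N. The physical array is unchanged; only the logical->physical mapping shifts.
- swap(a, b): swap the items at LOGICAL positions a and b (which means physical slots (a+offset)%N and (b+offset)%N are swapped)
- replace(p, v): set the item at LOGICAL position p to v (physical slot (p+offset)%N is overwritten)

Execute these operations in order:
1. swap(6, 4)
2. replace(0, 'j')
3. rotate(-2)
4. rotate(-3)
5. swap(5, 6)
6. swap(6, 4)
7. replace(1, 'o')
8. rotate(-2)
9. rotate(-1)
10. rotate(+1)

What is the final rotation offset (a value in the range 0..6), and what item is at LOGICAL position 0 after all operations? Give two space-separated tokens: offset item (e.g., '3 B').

Answer: 0 B

Derivation:
After op 1 (swap(6, 4)): offset=0, physical=[A,B,C,D,G,F,E], logical=[A,B,C,D,G,F,E]
After op 2 (replace(0, 'j')): offset=0, physical=[j,B,C,D,G,F,E], logical=[j,B,C,D,G,F,E]
After op 3 (rotate(-2)): offset=5, physical=[j,B,C,D,G,F,E], logical=[F,E,j,B,C,D,G]
After op 4 (rotate(-3)): offset=2, physical=[j,B,C,D,G,F,E], logical=[C,D,G,F,E,j,B]
After op 5 (swap(5, 6)): offset=2, physical=[B,j,C,D,G,F,E], logical=[C,D,G,F,E,B,j]
After op 6 (swap(6, 4)): offset=2, physical=[B,E,C,D,G,F,j], logical=[C,D,G,F,j,B,E]
After op 7 (replace(1, 'o')): offset=2, physical=[B,E,C,o,G,F,j], logical=[C,o,G,F,j,B,E]
After op 8 (rotate(-2)): offset=0, physical=[B,E,C,o,G,F,j], logical=[B,E,C,o,G,F,j]
After op 9 (rotate(-1)): offset=6, physical=[B,E,C,o,G,F,j], logical=[j,B,E,C,o,G,F]
After op 10 (rotate(+1)): offset=0, physical=[B,E,C,o,G,F,j], logical=[B,E,C,o,G,F,j]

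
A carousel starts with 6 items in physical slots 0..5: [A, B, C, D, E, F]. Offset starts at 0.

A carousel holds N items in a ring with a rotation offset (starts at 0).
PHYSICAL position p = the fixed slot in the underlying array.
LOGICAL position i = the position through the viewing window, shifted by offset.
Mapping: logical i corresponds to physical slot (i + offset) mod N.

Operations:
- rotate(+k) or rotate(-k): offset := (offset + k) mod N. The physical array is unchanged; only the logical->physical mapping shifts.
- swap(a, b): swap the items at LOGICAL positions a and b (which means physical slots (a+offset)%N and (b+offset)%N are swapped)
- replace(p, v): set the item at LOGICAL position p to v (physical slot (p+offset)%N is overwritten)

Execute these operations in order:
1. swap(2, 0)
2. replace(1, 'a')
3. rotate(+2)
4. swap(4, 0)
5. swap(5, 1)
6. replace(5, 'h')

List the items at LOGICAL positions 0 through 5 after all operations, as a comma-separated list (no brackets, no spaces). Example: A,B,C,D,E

Answer: C,a,E,F,A,h

Derivation:
After op 1 (swap(2, 0)): offset=0, physical=[C,B,A,D,E,F], logical=[C,B,A,D,E,F]
After op 2 (replace(1, 'a')): offset=0, physical=[C,a,A,D,E,F], logical=[C,a,A,D,E,F]
After op 3 (rotate(+2)): offset=2, physical=[C,a,A,D,E,F], logical=[A,D,E,F,C,a]
After op 4 (swap(4, 0)): offset=2, physical=[A,a,C,D,E,F], logical=[C,D,E,F,A,a]
After op 5 (swap(5, 1)): offset=2, physical=[A,D,C,a,E,F], logical=[C,a,E,F,A,D]
After op 6 (replace(5, 'h')): offset=2, physical=[A,h,C,a,E,F], logical=[C,a,E,F,A,h]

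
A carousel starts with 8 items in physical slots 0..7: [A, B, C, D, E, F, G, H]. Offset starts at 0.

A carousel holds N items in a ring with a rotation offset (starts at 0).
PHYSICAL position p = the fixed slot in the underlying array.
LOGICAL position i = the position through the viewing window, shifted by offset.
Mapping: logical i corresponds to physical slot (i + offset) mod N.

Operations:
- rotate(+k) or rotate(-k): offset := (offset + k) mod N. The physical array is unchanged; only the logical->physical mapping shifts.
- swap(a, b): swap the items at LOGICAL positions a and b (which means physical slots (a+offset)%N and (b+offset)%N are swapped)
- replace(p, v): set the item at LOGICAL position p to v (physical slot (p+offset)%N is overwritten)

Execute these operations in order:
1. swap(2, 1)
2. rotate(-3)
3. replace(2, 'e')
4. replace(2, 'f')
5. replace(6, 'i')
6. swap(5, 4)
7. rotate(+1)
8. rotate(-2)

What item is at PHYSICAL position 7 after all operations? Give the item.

After op 1 (swap(2, 1)): offset=0, physical=[A,C,B,D,E,F,G,H], logical=[A,C,B,D,E,F,G,H]
After op 2 (rotate(-3)): offset=5, physical=[A,C,B,D,E,F,G,H], logical=[F,G,H,A,C,B,D,E]
After op 3 (replace(2, 'e')): offset=5, physical=[A,C,B,D,E,F,G,e], logical=[F,G,e,A,C,B,D,E]
After op 4 (replace(2, 'f')): offset=5, physical=[A,C,B,D,E,F,G,f], logical=[F,G,f,A,C,B,D,E]
After op 5 (replace(6, 'i')): offset=5, physical=[A,C,B,i,E,F,G,f], logical=[F,G,f,A,C,B,i,E]
After op 6 (swap(5, 4)): offset=5, physical=[A,B,C,i,E,F,G,f], logical=[F,G,f,A,B,C,i,E]
After op 7 (rotate(+1)): offset=6, physical=[A,B,C,i,E,F,G,f], logical=[G,f,A,B,C,i,E,F]
After op 8 (rotate(-2)): offset=4, physical=[A,B,C,i,E,F,G,f], logical=[E,F,G,f,A,B,C,i]

Answer: f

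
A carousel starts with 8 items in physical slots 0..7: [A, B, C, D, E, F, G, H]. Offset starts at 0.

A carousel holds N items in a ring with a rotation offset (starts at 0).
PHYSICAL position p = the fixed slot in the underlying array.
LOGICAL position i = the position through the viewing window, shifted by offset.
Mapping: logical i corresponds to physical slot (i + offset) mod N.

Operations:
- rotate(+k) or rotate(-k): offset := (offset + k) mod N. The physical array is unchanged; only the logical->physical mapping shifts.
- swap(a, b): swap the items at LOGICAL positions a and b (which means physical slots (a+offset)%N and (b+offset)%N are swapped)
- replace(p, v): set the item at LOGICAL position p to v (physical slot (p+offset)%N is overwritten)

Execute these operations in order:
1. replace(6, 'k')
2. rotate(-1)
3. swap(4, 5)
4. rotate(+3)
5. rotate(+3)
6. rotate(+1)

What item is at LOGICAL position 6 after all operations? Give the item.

Answer: D

Derivation:
After op 1 (replace(6, 'k')): offset=0, physical=[A,B,C,D,E,F,k,H], logical=[A,B,C,D,E,F,k,H]
After op 2 (rotate(-1)): offset=7, physical=[A,B,C,D,E,F,k,H], logical=[H,A,B,C,D,E,F,k]
After op 3 (swap(4, 5)): offset=7, physical=[A,B,C,E,D,F,k,H], logical=[H,A,B,C,E,D,F,k]
After op 4 (rotate(+3)): offset=2, physical=[A,B,C,E,D,F,k,H], logical=[C,E,D,F,k,H,A,B]
After op 5 (rotate(+3)): offset=5, physical=[A,B,C,E,D,F,k,H], logical=[F,k,H,A,B,C,E,D]
After op 6 (rotate(+1)): offset=6, physical=[A,B,C,E,D,F,k,H], logical=[k,H,A,B,C,E,D,F]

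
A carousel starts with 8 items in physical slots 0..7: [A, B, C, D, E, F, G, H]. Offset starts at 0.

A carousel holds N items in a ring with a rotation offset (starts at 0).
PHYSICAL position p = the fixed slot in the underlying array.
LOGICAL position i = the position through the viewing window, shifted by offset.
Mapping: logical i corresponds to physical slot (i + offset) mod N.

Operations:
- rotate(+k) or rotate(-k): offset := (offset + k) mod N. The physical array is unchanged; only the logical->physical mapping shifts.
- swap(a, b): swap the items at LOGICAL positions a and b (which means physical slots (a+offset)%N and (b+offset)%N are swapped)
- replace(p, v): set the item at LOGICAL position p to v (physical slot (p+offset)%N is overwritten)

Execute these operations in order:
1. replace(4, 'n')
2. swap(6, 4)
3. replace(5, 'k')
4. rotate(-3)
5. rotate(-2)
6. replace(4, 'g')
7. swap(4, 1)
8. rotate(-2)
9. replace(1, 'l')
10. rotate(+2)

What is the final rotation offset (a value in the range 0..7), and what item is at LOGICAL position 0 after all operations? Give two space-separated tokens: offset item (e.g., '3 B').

After op 1 (replace(4, 'n')): offset=0, physical=[A,B,C,D,n,F,G,H], logical=[A,B,C,D,n,F,G,H]
After op 2 (swap(6, 4)): offset=0, physical=[A,B,C,D,G,F,n,H], logical=[A,B,C,D,G,F,n,H]
After op 3 (replace(5, 'k')): offset=0, physical=[A,B,C,D,G,k,n,H], logical=[A,B,C,D,G,k,n,H]
After op 4 (rotate(-3)): offset=5, physical=[A,B,C,D,G,k,n,H], logical=[k,n,H,A,B,C,D,G]
After op 5 (rotate(-2)): offset=3, physical=[A,B,C,D,G,k,n,H], logical=[D,G,k,n,H,A,B,C]
After op 6 (replace(4, 'g')): offset=3, physical=[A,B,C,D,G,k,n,g], logical=[D,G,k,n,g,A,B,C]
After op 7 (swap(4, 1)): offset=3, physical=[A,B,C,D,g,k,n,G], logical=[D,g,k,n,G,A,B,C]
After op 8 (rotate(-2)): offset=1, physical=[A,B,C,D,g,k,n,G], logical=[B,C,D,g,k,n,G,A]
After op 9 (replace(1, 'l')): offset=1, physical=[A,B,l,D,g,k,n,G], logical=[B,l,D,g,k,n,G,A]
After op 10 (rotate(+2)): offset=3, physical=[A,B,l,D,g,k,n,G], logical=[D,g,k,n,G,A,B,l]

Answer: 3 D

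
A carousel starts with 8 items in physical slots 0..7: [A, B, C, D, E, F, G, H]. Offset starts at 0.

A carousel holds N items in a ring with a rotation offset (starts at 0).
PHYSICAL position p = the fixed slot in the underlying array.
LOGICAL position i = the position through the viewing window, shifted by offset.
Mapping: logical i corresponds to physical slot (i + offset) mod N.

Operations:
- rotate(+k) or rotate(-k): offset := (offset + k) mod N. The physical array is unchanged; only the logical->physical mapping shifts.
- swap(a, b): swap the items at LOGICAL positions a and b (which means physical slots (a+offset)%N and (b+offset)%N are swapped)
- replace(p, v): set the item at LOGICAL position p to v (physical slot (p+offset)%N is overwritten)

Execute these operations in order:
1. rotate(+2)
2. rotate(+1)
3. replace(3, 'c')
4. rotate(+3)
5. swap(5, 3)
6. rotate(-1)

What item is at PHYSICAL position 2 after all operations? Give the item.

After op 1 (rotate(+2)): offset=2, physical=[A,B,C,D,E,F,G,H], logical=[C,D,E,F,G,H,A,B]
After op 2 (rotate(+1)): offset=3, physical=[A,B,C,D,E,F,G,H], logical=[D,E,F,G,H,A,B,C]
After op 3 (replace(3, 'c')): offset=3, physical=[A,B,C,D,E,F,c,H], logical=[D,E,F,c,H,A,B,C]
After op 4 (rotate(+3)): offset=6, physical=[A,B,C,D,E,F,c,H], logical=[c,H,A,B,C,D,E,F]
After op 5 (swap(5, 3)): offset=6, physical=[A,D,C,B,E,F,c,H], logical=[c,H,A,D,C,B,E,F]
After op 6 (rotate(-1)): offset=5, physical=[A,D,C,B,E,F,c,H], logical=[F,c,H,A,D,C,B,E]

Answer: C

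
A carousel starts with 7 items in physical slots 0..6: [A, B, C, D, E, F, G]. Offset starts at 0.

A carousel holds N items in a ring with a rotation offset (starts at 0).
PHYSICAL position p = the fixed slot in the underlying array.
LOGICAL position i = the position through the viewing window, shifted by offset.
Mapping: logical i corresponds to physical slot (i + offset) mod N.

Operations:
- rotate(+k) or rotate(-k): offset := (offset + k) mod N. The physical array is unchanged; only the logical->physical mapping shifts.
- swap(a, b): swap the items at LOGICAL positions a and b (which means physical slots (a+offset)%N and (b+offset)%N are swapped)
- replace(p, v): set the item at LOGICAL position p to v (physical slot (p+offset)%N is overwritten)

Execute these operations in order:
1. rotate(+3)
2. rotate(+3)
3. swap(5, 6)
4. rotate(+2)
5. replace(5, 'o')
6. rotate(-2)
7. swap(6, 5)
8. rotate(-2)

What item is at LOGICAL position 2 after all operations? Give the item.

After op 1 (rotate(+3)): offset=3, physical=[A,B,C,D,E,F,G], logical=[D,E,F,G,A,B,C]
After op 2 (rotate(+3)): offset=6, physical=[A,B,C,D,E,F,G], logical=[G,A,B,C,D,E,F]
After op 3 (swap(5, 6)): offset=6, physical=[A,B,C,D,F,E,G], logical=[G,A,B,C,D,F,E]
After op 4 (rotate(+2)): offset=1, physical=[A,B,C,D,F,E,G], logical=[B,C,D,F,E,G,A]
After op 5 (replace(5, 'o')): offset=1, physical=[A,B,C,D,F,E,o], logical=[B,C,D,F,E,o,A]
After op 6 (rotate(-2)): offset=6, physical=[A,B,C,D,F,E,o], logical=[o,A,B,C,D,F,E]
After op 7 (swap(6, 5)): offset=6, physical=[A,B,C,D,E,F,o], logical=[o,A,B,C,D,E,F]
After op 8 (rotate(-2)): offset=4, physical=[A,B,C,D,E,F,o], logical=[E,F,o,A,B,C,D]

Answer: o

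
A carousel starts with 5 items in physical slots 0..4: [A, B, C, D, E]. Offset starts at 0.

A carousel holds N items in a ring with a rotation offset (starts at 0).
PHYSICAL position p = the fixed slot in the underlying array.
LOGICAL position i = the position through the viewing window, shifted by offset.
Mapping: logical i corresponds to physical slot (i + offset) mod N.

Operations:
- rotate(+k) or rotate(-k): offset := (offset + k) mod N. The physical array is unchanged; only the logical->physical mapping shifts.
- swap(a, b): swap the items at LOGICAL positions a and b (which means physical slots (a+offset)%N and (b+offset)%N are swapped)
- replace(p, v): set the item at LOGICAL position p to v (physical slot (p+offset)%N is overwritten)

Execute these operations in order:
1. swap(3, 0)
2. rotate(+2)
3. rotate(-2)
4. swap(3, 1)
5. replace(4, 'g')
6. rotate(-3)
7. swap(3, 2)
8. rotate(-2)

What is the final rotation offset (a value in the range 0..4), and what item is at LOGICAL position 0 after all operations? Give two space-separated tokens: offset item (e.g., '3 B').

After op 1 (swap(3, 0)): offset=0, physical=[D,B,C,A,E], logical=[D,B,C,A,E]
After op 2 (rotate(+2)): offset=2, physical=[D,B,C,A,E], logical=[C,A,E,D,B]
After op 3 (rotate(-2)): offset=0, physical=[D,B,C,A,E], logical=[D,B,C,A,E]
After op 4 (swap(3, 1)): offset=0, physical=[D,A,C,B,E], logical=[D,A,C,B,E]
After op 5 (replace(4, 'g')): offset=0, physical=[D,A,C,B,g], logical=[D,A,C,B,g]
After op 6 (rotate(-3)): offset=2, physical=[D,A,C,B,g], logical=[C,B,g,D,A]
After op 7 (swap(3, 2)): offset=2, physical=[g,A,C,B,D], logical=[C,B,D,g,A]
After op 8 (rotate(-2)): offset=0, physical=[g,A,C,B,D], logical=[g,A,C,B,D]

Answer: 0 g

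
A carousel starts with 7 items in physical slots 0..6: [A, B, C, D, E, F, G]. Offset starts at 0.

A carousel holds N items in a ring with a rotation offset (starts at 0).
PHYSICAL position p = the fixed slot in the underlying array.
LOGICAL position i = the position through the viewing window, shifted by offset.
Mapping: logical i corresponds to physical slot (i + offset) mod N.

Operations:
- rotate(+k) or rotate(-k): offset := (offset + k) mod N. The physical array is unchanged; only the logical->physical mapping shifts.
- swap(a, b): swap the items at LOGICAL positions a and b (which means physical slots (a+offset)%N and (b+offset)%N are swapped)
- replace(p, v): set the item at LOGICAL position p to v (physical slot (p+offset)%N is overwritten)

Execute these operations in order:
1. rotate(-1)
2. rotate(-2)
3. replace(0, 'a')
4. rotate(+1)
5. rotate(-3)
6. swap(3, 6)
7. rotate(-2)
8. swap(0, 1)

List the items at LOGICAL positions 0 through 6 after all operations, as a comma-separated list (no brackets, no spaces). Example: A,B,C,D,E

Answer: F,A,C,D,a,B,G

Derivation:
After op 1 (rotate(-1)): offset=6, physical=[A,B,C,D,E,F,G], logical=[G,A,B,C,D,E,F]
After op 2 (rotate(-2)): offset=4, physical=[A,B,C,D,E,F,G], logical=[E,F,G,A,B,C,D]
After op 3 (replace(0, 'a')): offset=4, physical=[A,B,C,D,a,F,G], logical=[a,F,G,A,B,C,D]
After op 4 (rotate(+1)): offset=5, physical=[A,B,C,D,a,F,G], logical=[F,G,A,B,C,D,a]
After op 5 (rotate(-3)): offset=2, physical=[A,B,C,D,a,F,G], logical=[C,D,a,F,G,A,B]
After op 6 (swap(3, 6)): offset=2, physical=[A,F,C,D,a,B,G], logical=[C,D,a,B,G,A,F]
After op 7 (rotate(-2)): offset=0, physical=[A,F,C,D,a,B,G], logical=[A,F,C,D,a,B,G]
After op 8 (swap(0, 1)): offset=0, physical=[F,A,C,D,a,B,G], logical=[F,A,C,D,a,B,G]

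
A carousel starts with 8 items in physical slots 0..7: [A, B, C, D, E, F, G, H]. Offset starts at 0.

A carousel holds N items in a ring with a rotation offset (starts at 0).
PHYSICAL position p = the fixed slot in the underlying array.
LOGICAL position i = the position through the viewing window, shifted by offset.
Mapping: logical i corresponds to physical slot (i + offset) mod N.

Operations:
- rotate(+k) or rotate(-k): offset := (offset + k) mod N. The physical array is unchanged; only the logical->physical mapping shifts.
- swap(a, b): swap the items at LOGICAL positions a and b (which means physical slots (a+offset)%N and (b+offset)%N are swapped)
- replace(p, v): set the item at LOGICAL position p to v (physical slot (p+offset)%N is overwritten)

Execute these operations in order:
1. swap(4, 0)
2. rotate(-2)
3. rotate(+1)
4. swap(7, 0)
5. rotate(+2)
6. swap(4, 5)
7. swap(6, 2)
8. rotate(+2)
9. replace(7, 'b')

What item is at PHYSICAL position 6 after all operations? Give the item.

Answer: F

Derivation:
After op 1 (swap(4, 0)): offset=0, physical=[E,B,C,D,A,F,G,H], logical=[E,B,C,D,A,F,G,H]
After op 2 (rotate(-2)): offset=6, physical=[E,B,C,D,A,F,G,H], logical=[G,H,E,B,C,D,A,F]
After op 3 (rotate(+1)): offset=7, physical=[E,B,C,D,A,F,G,H], logical=[H,E,B,C,D,A,F,G]
After op 4 (swap(7, 0)): offset=7, physical=[E,B,C,D,A,F,H,G], logical=[G,E,B,C,D,A,F,H]
After op 5 (rotate(+2)): offset=1, physical=[E,B,C,D,A,F,H,G], logical=[B,C,D,A,F,H,G,E]
After op 6 (swap(4, 5)): offset=1, physical=[E,B,C,D,A,H,F,G], logical=[B,C,D,A,H,F,G,E]
After op 7 (swap(6, 2)): offset=1, physical=[E,B,C,G,A,H,F,D], logical=[B,C,G,A,H,F,D,E]
After op 8 (rotate(+2)): offset=3, physical=[E,B,C,G,A,H,F,D], logical=[G,A,H,F,D,E,B,C]
After op 9 (replace(7, 'b')): offset=3, physical=[E,B,b,G,A,H,F,D], logical=[G,A,H,F,D,E,B,b]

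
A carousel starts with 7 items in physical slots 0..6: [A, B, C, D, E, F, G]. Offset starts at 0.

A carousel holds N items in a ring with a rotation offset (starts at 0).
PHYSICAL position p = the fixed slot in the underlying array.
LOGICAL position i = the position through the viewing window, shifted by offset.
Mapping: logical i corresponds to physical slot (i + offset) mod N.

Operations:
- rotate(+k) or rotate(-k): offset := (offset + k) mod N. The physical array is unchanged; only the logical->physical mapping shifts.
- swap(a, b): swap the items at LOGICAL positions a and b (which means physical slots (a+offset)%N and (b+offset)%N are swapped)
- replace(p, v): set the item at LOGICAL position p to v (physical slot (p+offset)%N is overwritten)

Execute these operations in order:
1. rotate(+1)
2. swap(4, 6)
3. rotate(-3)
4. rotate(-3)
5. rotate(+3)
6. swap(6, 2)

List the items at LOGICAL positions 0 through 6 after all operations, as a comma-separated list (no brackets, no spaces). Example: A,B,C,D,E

After op 1 (rotate(+1)): offset=1, physical=[A,B,C,D,E,F,G], logical=[B,C,D,E,F,G,A]
After op 2 (swap(4, 6)): offset=1, physical=[F,B,C,D,E,A,G], logical=[B,C,D,E,A,G,F]
After op 3 (rotate(-3)): offset=5, physical=[F,B,C,D,E,A,G], logical=[A,G,F,B,C,D,E]
After op 4 (rotate(-3)): offset=2, physical=[F,B,C,D,E,A,G], logical=[C,D,E,A,G,F,B]
After op 5 (rotate(+3)): offset=5, physical=[F,B,C,D,E,A,G], logical=[A,G,F,B,C,D,E]
After op 6 (swap(6, 2)): offset=5, physical=[E,B,C,D,F,A,G], logical=[A,G,E,B,C,D,F]

Answer: A,G,E,B,C,D,F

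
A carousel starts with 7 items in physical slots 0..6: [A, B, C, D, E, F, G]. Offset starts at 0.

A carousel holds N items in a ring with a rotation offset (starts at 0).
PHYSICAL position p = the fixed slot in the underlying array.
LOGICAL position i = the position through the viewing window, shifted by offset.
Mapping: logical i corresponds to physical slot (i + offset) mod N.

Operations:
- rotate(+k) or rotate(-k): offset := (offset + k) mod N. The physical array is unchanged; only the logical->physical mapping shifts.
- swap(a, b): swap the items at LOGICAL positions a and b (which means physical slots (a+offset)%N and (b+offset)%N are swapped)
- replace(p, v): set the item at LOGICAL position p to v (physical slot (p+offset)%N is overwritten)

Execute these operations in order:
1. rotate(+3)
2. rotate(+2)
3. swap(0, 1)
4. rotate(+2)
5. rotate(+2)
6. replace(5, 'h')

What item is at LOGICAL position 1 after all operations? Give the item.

Answer: D

Derivation:
After op 1 (rotate(+3)): offset=3, physical=[A,B,C,D,E,F,G], logical=[D,E,F,G,A,B,C]
After op 2 (rotate(+2)): offset=5, physical=[A,B,C,D,E,F,G], logical=[F,G,A,B,C,D,E]
After op 3 (swap(0, 1)): offset=5, physical=[A,B,C,D,E,G,F], logical=[G,F,A,B,C,D,E]
After op 4 (rotate(+2)): offset=0, physical=[A,B,C,D,E,G,F], logical=[A,B,C,D,E,G,F]
After op 5 (rotate(+2)): offset=2, physical=[A,B,C,D,E,G,F], logical=[C,D,E,G,F,A,B]
After op 6 (replace(5, 'h')): offset=2, physical=[h,B,C,D,E,G,F], logical=[C,D,E,G,F,h,B]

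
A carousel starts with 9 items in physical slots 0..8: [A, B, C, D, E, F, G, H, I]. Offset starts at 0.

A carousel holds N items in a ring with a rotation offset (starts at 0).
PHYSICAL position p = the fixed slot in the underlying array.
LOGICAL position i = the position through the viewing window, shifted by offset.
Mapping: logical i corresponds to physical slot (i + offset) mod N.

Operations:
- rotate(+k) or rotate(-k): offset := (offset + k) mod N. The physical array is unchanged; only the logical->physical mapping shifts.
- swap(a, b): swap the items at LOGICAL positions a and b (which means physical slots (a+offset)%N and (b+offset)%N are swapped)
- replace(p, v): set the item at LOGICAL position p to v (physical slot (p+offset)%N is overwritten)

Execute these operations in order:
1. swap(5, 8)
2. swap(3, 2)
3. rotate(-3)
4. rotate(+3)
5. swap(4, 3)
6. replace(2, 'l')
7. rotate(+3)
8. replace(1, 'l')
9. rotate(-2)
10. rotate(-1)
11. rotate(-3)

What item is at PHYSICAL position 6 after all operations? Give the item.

Answer: G

Derivation:
After op 1 (swap(5, 8)): offset=0, physical=[A,B,C,D,E,I,G,H,F], logical=[A,B,C,D,E,I,G,H,F]
After op 2 (swap(3, 2)): offset=0, physical=[A,B,D,C,E,I,G,H,F], logical=[A,B,D,C,E,I,G,H,F]
After op 3 (rotate(-3)): offset=6, physical=[A,B,D,C,E,I,G,H,F], logical=[G,H,F,A,B,D,C,E,I]
After op 4 (rotate(+3)): offset=0, physical=[A,B,D,C,E,I,G,H,F], logical=[A,B,D,C,E,I,G,H,F]
After op 5 (swap(4, 3)): offset=0, physical=[A,B,D,E,C,I,G,H,F], logical=[A,B,D,E,C,I,G,H,F]
After op 6 (replace(2, 'l')): offset=0, physical=[A,B,l,E,C,I,G,H,F], logical=[A,B,l,E,C,I,G,H,F]
After op 7 (rotate(+3)): offset=3, physical=[A,B,l,E,C,I,G,H,F], logical=[E,C,I,G,H,F,A,B,l]
After op 8 (replace(1, 'l')): offset=3, physical=[A,B,l,E,l,I,G,H,F], logical=[E,l,I,G,H,F,A,B,l]
After op 9 (rotate(-2)): offset=1, physical=[A,B,l,E,l,I,G,H,F], logical=[B,l,E,l,I,G,H,F,A]
After op 10 (rotate(-1)): offset=0, physical=[A,B,l,E,l,I,G,H,F], logical=[A,B,l,E,l,I,G,H,F]
After op 11 (rotate(-3)): offset=6, physical=[A,B,l,E,l,I,G,H,F], logical=[G,H,F,A,B,l,E,l,I]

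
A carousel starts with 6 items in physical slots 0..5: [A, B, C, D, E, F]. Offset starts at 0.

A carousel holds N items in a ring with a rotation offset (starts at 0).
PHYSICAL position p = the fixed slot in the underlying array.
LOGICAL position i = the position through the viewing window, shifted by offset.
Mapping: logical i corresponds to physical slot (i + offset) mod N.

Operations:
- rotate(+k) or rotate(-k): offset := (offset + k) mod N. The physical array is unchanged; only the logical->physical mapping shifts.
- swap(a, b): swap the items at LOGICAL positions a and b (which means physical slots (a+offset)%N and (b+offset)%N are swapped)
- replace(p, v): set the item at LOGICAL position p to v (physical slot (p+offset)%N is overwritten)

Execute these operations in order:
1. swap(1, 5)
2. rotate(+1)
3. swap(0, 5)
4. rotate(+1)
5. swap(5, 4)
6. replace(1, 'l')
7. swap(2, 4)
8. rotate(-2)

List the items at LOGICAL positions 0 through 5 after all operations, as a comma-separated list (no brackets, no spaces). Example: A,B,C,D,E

After op 1 (swap(1, 5)): offset=0, physical=[A,F,C,D,E,B], logical=[A,F,C,D,E,B]
After op 2 (rotate(+1)): offset=1, physical=[A,F,C,D,E,B], logical=[F,C,D,E,B,A]
After op 3 (swap(0, 5)): offset=1, physical=[F,A,C,D,E,B], logical=[A,C,D,E,B,F]
After op 4 (rotate(+1)): offset=2, physical=[F,A,C,D,E,B], logical=[C,D,E,B,F,A]
After op 5 (swap(5, 4)): offset=2, physical=[A,F,C,D,E,B], logical=[C,D,E,B,A,F]
After op 6 (replace(1, 'l')): offset=2, physical=[A,F,C,l,E,B], logical=[C,l,E,B,A,F]
After op 7 (swap(2, 4)): offset=2, physical=[E,F,C,l,A,B], logical=[C,l,A,B,E,F]
After op 8 (rotate(-2)): offset=0, physical=[E,F,C,l,A,B], logical=[E,F,C,l,A,B]

Answer: E,F,C,l,A,B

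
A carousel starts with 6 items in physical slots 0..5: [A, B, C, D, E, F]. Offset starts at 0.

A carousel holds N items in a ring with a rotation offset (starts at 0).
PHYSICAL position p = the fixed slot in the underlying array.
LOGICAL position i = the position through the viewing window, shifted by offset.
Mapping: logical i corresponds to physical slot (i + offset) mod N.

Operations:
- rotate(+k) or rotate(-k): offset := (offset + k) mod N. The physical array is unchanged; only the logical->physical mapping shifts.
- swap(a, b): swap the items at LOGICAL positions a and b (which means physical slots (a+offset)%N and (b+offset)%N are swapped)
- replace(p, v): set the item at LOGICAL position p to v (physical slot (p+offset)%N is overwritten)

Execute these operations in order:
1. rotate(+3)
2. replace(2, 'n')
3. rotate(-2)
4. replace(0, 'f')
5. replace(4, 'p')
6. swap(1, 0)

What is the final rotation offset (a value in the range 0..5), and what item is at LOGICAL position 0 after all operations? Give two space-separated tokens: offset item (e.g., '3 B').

After op 1 (rotate(+3)): offset=3, physical=[A,B,C,D,E,F], logical=[D,E,F,A,B,C]
After op 2 (replace(2, 'n')): offset=3, physical=[A,B,C,D,E,n], logical=[D,E,n,A,B,C]
After op 3 (rotate(-2)): offset=1, physical=[A,B,C,D,E,n], logical=[B,C,D,E,n,A]
After op 4 (replace(0, 'f')): offset=1, physical=[A,f,C,D,E,n], logical=[f,C,D,E,n,A]
After op 5 (replace(4, 'p')): offset=1, physical=[A,f,C,D,E,p], logical=[f,C,D,E,p,A]
After op 6 (swap(1, 0)): offset=1, physical=[A,C,f,D,E,p], logical=[C,f,D,E,p,A]

Answer: 1 C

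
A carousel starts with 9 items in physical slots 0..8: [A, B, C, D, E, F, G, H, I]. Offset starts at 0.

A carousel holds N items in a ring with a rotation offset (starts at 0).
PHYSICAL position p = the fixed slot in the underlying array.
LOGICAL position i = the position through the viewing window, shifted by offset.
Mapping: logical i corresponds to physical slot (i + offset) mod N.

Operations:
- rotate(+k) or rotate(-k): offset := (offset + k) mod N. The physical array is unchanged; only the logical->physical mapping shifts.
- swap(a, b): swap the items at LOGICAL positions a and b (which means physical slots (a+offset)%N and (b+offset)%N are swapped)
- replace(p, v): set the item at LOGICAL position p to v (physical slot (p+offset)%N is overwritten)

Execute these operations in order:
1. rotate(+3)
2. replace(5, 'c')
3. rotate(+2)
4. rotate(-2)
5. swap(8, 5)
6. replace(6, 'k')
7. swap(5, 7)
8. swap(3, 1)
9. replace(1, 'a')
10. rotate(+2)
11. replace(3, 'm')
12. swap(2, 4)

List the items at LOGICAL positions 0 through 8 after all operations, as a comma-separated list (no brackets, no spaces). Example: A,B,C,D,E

After op 1 (rotate(+3)): offset=3, physical=[A,B,C,D,E,F,G,H,I], logical=[D,E,F,G,H,I,A,B,C]
After op 2 (replace(5, 'c')): offset=3, physical=[A,B,C,D,E,F,G,H,c], logical=[D,E,F,G,H,c,A,B,C]
After op 3 (rotate(+2)): offset=5, physical=[A,B,C,D,E,F,G,H,c], logical=[F,G,H,c,A,B,C,D,E]
After op 4 (rotate(-2)): offset=3, physical=[A,B,C,D,E,F,G,H,c], logical=[D,E,F,G,H,c,A,B,C]
After op 5 (swap(8, 5)): offset=3, physical=[A,B,c,D,E,F,G,H,C], logical=[D,E,F,G,H,C,A,B,c]
After op 6 (replace(6, 'k')): offset=3, physical=[k,B,c,D,E,F,G,H,C], logical=[D,E,F,G,H,C,k,B,c]
After op 7 (swap(5, 7)): offset=3, physical=[k,C,c,D,E,F,G,H,B], logical=[D,E,F,G,H,B,k,C,c]
After op 8 (swap(3, 1)): offset=3, physical=[k,C,c,D,G,F,E,H,B], logical=[D,G,F,E,H,B,k,C,c]
After op 9 (replace(1, 'a')): offset=3, physical=[k,C,c,D,a,F,E,H,B], logical=[D,a,F,E,H,B,k,C,c]
After op 10 (rotate(+2)): offset=5, physical=[k,C,c,D,a,F,E,H,B], logical=[F,E,H,B,k,C,c,D,a]
After op 11 (replace(3, 'm')): offset=5, physical=[k,C,c,D,a,F,E,H,m], logical=[F,E,H,m,k,C,c,D,a]
After op 12 (swap(2, 4)): offset=5, physical=[H,C,c,D,a,F,E,k,m], logical=[F,E,k,m,H,C,c,D,a]

Answer: F,E,k,m,H,C,c,D,a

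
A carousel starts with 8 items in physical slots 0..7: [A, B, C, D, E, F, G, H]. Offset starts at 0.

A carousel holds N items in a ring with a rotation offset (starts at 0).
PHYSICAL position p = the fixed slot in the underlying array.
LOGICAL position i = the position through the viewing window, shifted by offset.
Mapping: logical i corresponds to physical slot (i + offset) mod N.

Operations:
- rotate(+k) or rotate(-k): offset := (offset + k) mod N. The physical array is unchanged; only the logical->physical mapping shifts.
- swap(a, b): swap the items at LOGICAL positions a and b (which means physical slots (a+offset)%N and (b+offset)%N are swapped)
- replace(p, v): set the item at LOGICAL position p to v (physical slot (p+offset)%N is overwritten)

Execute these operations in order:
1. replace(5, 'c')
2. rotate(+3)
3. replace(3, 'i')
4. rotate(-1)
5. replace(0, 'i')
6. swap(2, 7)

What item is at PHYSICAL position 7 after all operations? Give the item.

Answer: H

Derivation:
After op 1 (replace(5, 'c')): offset=0, physical=[A,B,C,D,E,c,G,H], logical=[A,B,C,D,E,c,G,H]
After op 2 (rotate(+3)): offset=3, physical=[A,B,C,D,E,c,G,H], logical=[D,E,c,G,H,A,B,C]
After op 3 (replace(3, 'i')): offset=3, physical=[A,B,C,D,E,c,i,H], logical=[D,E,c,i,H,A,B,C]
After op 4 (rotate(-1)): offset=2, physical=[A,B,C,D,E,c,i,H], logical=[C,D,E,c,i,H,A,B]
After op 5 (replace(0, 'i')): offset=2, physical=[A,B,i,D,E,c,i,H], logical=[i,D,E,c,i,H,A,B]
After op 6 (swap(2, 7)): offset=2, physical=[A,E,i,D,B,c,i,H], logical=[i,D,B,c,i,H,A,E]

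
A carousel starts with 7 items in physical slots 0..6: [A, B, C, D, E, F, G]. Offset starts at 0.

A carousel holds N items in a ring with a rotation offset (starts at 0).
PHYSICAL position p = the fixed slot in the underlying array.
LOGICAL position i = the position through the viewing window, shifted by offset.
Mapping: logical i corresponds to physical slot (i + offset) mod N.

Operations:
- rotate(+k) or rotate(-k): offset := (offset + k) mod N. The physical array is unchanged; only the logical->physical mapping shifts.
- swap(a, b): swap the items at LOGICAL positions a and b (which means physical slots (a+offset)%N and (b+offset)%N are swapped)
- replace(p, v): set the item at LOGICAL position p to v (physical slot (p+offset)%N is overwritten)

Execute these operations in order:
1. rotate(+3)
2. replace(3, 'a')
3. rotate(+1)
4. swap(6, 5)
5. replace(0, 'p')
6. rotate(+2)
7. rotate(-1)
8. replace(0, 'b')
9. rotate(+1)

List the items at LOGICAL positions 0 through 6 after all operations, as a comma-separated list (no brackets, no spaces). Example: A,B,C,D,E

Answer: a,A,B,D,C,p,b

Derivation:
After op 1 (rotate(+3)): offset=3, physical=[A,B,C,D,E,F,G], logical=[D,E,F,G,A,B,C]
After op 2 (replace(3, 'a')): offset=3, physical=[A,B,C,D,E,F,a], logical=[D,E,F,a,A,B,C]
After op 3 (rotate(+1)): offset=4, physical=[A,B,C,D,E,F,a], logical=[E,F,a,A,B,C,D]
After op 4 (swap(6, 5)): offset=4, physical=[A,B,D,C,E,F,a], logical=[E,F,a,A,B,D,C]
After op 5 (replace(0, 'p')): offset=4, physical=[A,B,D,C,p,F,a], logical=[p,F,a,A,B,D,C]
After op 6 (rotate(+2)): offset=6, physical=[A,B,D,C,p,F,a], logical=[a,A,B,D,C,p,F]
After op 7 (rotate(-1)): offset=5, physical=[A,B,D,C,p,F,a], logical=[F,a,A,B,D,C,p]
After op 8 (replace(0, 'b')): offset=5, physical=[A,B,D,C,p,b,a], logical=[b,a,A,B,D,C,p]
After op 9 (rotate(+1)): offset=6, physical=[A,B,D,C,p,b,a], logical=[a,A,B,D,C,p,b]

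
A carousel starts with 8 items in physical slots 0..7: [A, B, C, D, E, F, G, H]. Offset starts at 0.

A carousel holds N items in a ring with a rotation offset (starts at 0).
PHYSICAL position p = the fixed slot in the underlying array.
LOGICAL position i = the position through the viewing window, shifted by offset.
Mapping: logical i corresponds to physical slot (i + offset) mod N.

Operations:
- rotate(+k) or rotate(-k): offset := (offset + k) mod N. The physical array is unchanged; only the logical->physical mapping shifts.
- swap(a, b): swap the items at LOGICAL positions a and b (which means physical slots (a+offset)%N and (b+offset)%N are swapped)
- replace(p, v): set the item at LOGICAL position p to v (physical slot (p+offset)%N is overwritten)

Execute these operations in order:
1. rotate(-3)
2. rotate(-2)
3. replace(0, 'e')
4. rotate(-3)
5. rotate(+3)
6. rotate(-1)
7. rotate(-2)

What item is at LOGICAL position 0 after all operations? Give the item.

After op 1 (rotate(-3)): offset=5, physical=[A,B,C,D,E,F,G,H], logical=[F,G,H,A,B,C,D,E]
After op 2 (rotate(-2)): offset=3, physical=[A,B,C,D,E,F,G,H], logical=[D,E,F,G,H,A,B,C]
After op 3 (replace(0, 'e')): offset=3, physical=[A,B,C,e,E,F,G,H], logical=[e,E,F,G,H,A,B,C]
After op 4 (rotate(-3)): offset=0, physical=[A,B,C,e,E,F,G,H], logical=[A,B,C,e,E,F,G,H]
After op 5 (rotate(+3)): offset=3, physical=[A,B,C,e,E,F,G,H], logical=[e,E,F,G,H,A,B,C]
After op 6 (rotate(-1)): offset=2, physical=[A,B,C,e,E,F,G,H], logical=[C,e,E,F,G,H,A,B]
After op 7 (rotate(-2)): offset=0, physical=[A,B,C,e,E,F,G,H], logical=[A,B,C,e,E,F,G,H]

Answer: A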